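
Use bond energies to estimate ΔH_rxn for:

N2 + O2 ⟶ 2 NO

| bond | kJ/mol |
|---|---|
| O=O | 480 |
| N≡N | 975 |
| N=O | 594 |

ΔH ≈ +267 kJ

Bonds broken (reactants):
  N≡N: 1 × 975 = 975
  O=O: 1 × 480 = 480
  Σ(broken) = 1455 kJ
Bonds formed (products):
  N=O: 2 × 594 = 1188
  Σ(formed) = 1188 kJ
ΔH = Σ(broken) − Σ(formed) = 1455 − 1188 = +267 kJ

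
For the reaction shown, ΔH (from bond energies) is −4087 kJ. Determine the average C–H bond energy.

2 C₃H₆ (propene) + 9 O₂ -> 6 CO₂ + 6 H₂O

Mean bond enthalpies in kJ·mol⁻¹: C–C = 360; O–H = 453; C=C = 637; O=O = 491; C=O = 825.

D(C–H) ≈ 403 kJ/mol

Let D be the C–H bond energy.
Σ(broken) = 2×360 + 12×D + 2×637 + 9×491 = 6413 + 12D
Σ(formed) = 12×825 + 12×453 = 15336
ΔH = Σ(broken) − Σ(formed) = (6413 + 12D) − (15336) = −8923 + 12D
Setting this equal to −4087 kJ gives 12D = 4836, so D = 403 kJ/mol.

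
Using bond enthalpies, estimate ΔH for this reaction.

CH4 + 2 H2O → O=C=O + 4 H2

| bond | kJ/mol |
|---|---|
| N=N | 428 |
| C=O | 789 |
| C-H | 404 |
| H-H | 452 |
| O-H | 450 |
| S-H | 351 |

ΔH ≈ +30 kJ

Bonds broken (reactants):
  C-H: 4 × 404 = 1616
  O-H: 4 × 450 = 1800
  Σ(broken) = 3416 kJ
Bonds formed (products):
  C=O: 2 × 789 = 1578
  H-H: 4 × 452 = 1808
  Σ(formed) = 3386 kJ
ΔH = Σ(broken) − Σ(formed) = 3416 − 3386 = +30 kJ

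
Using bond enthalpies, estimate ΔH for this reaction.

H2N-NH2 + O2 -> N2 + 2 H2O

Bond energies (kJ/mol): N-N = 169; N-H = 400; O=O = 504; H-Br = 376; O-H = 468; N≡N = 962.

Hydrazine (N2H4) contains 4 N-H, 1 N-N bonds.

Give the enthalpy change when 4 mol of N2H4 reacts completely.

ΔH = −2244 kJ

Bonds broken (reactants):
  N-H: 4 × 400 = 1600
  N-N: 1 × 169 = 169
  O=O: 1 × 504 = 504
  Σ(broken) = 2273 kJ
Bonds formed (products):
  N≡N: 1 × 962 = 962
  O-H: 4 × 468 = 1872
  Σ(formed) = 2834 kJ
ΔH = Σ(broken) − Σ(formed) = 2273 − 2834 = −561 kJ
For 4× the reaction as written: 4 × (−561) = −2244 kJ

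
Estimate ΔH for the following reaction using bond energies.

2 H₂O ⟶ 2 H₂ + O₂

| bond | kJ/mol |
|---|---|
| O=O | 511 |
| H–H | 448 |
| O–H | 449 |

Bonds broken (reactants):
  O–H: 4 × 449 = 1796
  Σ(broken) = 1796 kJ
Bonds formed (products):
  H–H: 2 × 448 = 896
  O=O: 1 × 511 = 511
  Σ(formed) = 1407 kJ
ΔH = Σ(broken) − Σ(formed) = 1796 − 1407 = +389 kJ

ΔH ≈ +389 kJ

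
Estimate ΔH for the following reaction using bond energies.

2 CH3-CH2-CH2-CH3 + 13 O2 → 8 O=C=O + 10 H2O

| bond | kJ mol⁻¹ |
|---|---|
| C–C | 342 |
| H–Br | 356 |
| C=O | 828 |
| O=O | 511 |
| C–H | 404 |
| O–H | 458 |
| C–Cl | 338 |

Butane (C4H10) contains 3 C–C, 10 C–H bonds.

ΔH ≈ −5633 kJ

Bonds broken (reactants):
  C–C: 6 × 342 = 2052
  C–H: 20 × 404 = 8080
  O=O: 13 × 511 = 6643
  Σ(broken) = 16775 kJ
Bonds formed (products):
  C=O: 16 × 828 = 13248
  O–H: 20 × 458 = 9160
  Σ(formed) = 22408 kJ
ΔH = Σ(broken) − Σ(formed) = 16775 − 22408 = −5633 kJ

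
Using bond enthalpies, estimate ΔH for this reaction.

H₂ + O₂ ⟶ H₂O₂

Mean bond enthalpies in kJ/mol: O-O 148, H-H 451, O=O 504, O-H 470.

ΔH ≈ −133 kJ

Bonds broken (reactants):
  H-H: 1 × 451 = 451
  O=O: 1 × 504 = 504
  Σ(broken) = 955 kJ
Bonds formed (products):
  O-H: 2 × 470 = 940
  O-O: 1 × 148 = 148
  Σ(formed) = 1088 kJ
ΔH = Σ(broken) − Σ(formed) = 955 − 1088 = −133 kJ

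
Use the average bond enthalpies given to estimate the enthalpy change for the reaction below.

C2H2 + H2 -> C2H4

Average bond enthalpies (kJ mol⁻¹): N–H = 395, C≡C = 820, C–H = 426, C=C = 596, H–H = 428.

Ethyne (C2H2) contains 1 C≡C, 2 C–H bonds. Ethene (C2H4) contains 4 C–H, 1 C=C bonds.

ΔH ≈ −200 kJ

Bonds broken (reactants):
  C≡C: 1 × 820 = 820
  C–H: 2 × 426 = 852
  H–H: 1 × 428 = 428
  Σ(broken) = 2100 kJ
Bonds formed (products):
  C–H: 4 × 426 = 1704
  C=C: 1 × 596 = 596
  Σ(formed) = 2300 kJ
ΔH = Σ(broken) − Σ(formed) = 2100 − 2300 = −200 kJ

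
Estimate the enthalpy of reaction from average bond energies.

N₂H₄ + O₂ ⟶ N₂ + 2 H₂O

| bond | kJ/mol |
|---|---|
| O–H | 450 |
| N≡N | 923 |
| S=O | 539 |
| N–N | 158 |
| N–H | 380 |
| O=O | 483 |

Bonds broken (reactants):
  N–H: 4 × 380 = 1520
  N–N: 1 × 158 = 158
  O=O: 1 × 483 = 483
  Σ(broken) = 2161 kJ
Bonds formed (products):
  N≡N: 1 × 923 = 923
  O–H: 4 × 450 = 1800
  Σ(formed) = 2723 kJ
ΔH = Σ(broken) − Σ(formed) = 2161 − 2723 = −562 kJ

ΔH ≈ −562 kJ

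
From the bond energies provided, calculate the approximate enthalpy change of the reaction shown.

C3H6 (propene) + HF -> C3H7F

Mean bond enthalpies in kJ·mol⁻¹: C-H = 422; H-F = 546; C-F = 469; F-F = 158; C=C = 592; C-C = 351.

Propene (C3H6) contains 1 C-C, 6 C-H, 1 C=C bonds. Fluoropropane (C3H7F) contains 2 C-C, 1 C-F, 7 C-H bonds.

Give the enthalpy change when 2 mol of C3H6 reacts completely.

Bonds broken (reactants):
  C-C: 1 × 351 = 351
  C-H: 6 × 422 = 2532
  C=C: 1 × 592 = 592
  H-F: 1 × 546 = 546
  Σ(broken) = 4021 kJ
Bonds formed (products):
  C-C: 2 × 351 = 702
  C-F: 1 × 469 = 469
  C-H: 7 × 422 = 2954
  Σ(formed) = 4125 kJ
ΔH = Σ(broken) − Σ(formed) = 4021 − 4125 = −104 kJ
For 2× the reaction as written: 2 × (−104) = −208 kJ

ΔH = −208 kJ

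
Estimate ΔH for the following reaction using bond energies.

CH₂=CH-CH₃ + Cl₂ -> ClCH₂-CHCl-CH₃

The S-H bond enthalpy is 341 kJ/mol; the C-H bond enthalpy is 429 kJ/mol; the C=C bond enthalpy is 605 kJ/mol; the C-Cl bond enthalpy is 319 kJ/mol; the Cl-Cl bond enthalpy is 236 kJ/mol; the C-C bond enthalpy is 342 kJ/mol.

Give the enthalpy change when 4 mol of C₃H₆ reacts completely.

ΔH = −556 kJ

Bonds broken (reactants):
  C-C: 1 × 342 = 342
  C-H: 6 × 429 = 2574
  C=C: 1 × 605 = 605
  Cl-Cl: 1 × 236 = 236
  Σ(broken) = 3757 kJ
Bonds formed (products):
  C-C: 2 × 342 = 684
  C-Cl: 2 × 319 = 638
  C-H: 6 × 429 = 2574
  Σ(formed) = 3896 kJ
ΔH = Σ(broken) − Σ(formed) = 3757 − 3896 = −139 kJ
For 4× the reaction as written: 4 × (−139) = −556 kJ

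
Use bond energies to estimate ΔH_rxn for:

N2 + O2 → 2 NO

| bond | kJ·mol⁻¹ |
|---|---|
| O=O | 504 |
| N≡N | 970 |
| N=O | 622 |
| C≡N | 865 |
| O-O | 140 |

Bonds broken (reactants):
  N≡N: 1 × 970 = 970
  O=O: 1 × 504 = 504
  Σ(broken) = 1474 kJ
Bonds formed (products):
  N=O: 2 × 622 = 1244
  Σ(formed) = 1244 kJ
ΔH = Σ(broken) − Σ(formed) = 1474 − 1244 = +230 kJ

ΔH ≈ +230 kJ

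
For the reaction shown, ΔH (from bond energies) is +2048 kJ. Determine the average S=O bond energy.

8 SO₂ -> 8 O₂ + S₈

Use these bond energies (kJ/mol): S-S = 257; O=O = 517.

D(S=O) ≈ 515 kJ/mol

Let D be the S=O bond energy.
Σ(broken) = 16×D = 16D
Σ(formed) = 8×517 + 8×257 = 6192
ΔH = Σ(broken) − Σ(formed) = (16D) − (6192) = −6192 + 16D
Setting this equal to +2048 kJ gives 16D = 8240, so D = 515 kJ/mol.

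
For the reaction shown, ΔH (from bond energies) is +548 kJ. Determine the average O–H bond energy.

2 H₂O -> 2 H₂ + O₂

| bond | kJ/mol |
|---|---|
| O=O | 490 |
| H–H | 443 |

D(O–H) ≈ 481 kJ/mol

Let D be the O–H bond energy.
Σ(broken) = 4×D = 4D
Σ(formed) = 2×443 + 1×490 = 1376
ΔH = Σ(broken) − Σ(formed) = (4D) − (1376) = −1376 + 4D
Setting this equal to +548 kJ gives 4D = 1924, so D = 481 kJ/mol.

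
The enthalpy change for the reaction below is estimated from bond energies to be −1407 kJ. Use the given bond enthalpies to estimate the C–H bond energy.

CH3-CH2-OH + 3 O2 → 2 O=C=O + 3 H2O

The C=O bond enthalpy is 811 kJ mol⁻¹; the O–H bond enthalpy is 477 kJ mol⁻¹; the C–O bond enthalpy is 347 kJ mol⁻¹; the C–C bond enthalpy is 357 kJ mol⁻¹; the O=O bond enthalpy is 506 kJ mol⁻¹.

D(C–H) ≈ 400 kJ/mol

Let D be the C–H bond energy.
Σ(broken) = 1×357 + 5×D + 1×347 + 1×477 + 3×506 = 2699 + 5D
Σ(formed) = 4×811 + 6×477 = 6106
ΔH = Σ(broken) − Σ(formed) = (2699 + 5D) − (6106) = −3407 + 5D
Setting this equal to −1407 kJ gives 5D = 2000, so D = 400 kJ/mol.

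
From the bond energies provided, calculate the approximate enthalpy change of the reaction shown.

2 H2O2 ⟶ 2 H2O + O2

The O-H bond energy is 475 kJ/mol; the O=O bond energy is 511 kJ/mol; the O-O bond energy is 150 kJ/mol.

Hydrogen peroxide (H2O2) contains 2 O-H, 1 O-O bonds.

Bonds broken (reactants):
  O-H: 4 × 475 = 1900
  O-O: 2 × 150 = 300
  Σ(broken) = 2200 kJ
Bonds formed (products):
  O-H: 4 × 475 = 1900
  O=O: 1 × 511 = 511
  Σ(formed) = 2411 kJ
ΔH = Σ(broken) − Σ(formed) = 2200 − 2411 = −211 kJ

ΔH ≈ −211 kJ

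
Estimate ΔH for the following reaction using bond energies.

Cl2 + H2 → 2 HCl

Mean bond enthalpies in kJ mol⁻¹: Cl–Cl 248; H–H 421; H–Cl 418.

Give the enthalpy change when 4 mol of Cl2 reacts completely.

Bonds broken (reactants):
  Cl–Cl: 1 × 248 = 248
  H–H: 1 × 421 = 421
  Σ(broken) = 669 kJ
Bonds formed (products):
  H–Cl: 2 × 418 = 836
  Σ(formed) = 836 kJ
ΔH = Σ(broken) − Σ(formed) = 669 − 836 = −167 kJ
For 4× the reaction as written: 4 × (−167) = −668 kJ

ΔH = −668 kJ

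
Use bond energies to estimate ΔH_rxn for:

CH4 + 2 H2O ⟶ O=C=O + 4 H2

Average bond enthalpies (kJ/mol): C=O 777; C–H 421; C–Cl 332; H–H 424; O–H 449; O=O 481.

ΔH ≈ +230 kJ

Bonds broken (reactants):
  C–H: 4 × 421 = 1684
  O–H: 4 × 449 = 1796
  Σ(broken) = 3480 kJ
Bonds formed (products):
  C=O: 2 × 777 = 1554
  H–H: 4 × 424 = 1696
  Σ(formed) = 3250 kJ
ΔH = Σ(broken) − Σ(formed) = 3480 − 3250 = +230 kJ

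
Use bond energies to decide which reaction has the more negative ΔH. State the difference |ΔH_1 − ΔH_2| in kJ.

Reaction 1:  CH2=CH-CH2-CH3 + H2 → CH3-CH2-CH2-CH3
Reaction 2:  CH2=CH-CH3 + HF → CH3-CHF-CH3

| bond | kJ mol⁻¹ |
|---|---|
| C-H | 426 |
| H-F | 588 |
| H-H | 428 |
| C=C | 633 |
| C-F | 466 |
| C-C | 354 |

Reaction 1, by 120 kJ

Reaction 1:
  Bonds broken (reactants):
    C-C: 2 × 354 = 708
    C-H: 8 × 426 = 3408
    C=C: 1 × 633 = 633
    H-H: 1 × 428 = 428
    Σ(broken) = 5177 kJ
  Bonds formed (products):
    C-C: 3 × 354 = 1062
    C-H: 10 × 426 = 4260
    Σ(formed) = 5322 kJ
  ΔH_1 = 5177 − 5322 = −145 kJ
Reaction 2:
  Bonds broken (reactants):
    C-C: 1 × 354 = 354
    C-H: 6 × 426 = 2556
    C=C: 1 × 633 = 633
    H-F: 1 × 588 = 588
    Σ(broken) = 4131 kJ
  Bonds formed (products):
    C-C: 2 × 354 = 708
    C-F: 1 × 466 = 466
    C-H: 7 × 426 = 2982
    Σ(formed) = 4156 kJ
  ΔH_2 = 4131 − 4156 = −25 kJ
ΔH_1 − ΔH_2 = −120 kJ, so reaction 1 has the more negative ΔH; |ΔH_1 − ΔH_2| = 120 kJ.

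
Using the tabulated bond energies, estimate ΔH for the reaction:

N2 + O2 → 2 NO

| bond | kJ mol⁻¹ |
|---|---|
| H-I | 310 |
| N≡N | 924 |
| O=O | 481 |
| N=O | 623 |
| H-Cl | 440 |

Bonds broken (reactants):
  N≡N: 1 × 924 = 924
  O=O: 1 × 481 = 481
  Σ(broken) = 1405 kJ
Bonds formed (products):
  N=O: 2 × 623 = 1246
  Σ(formed) = 1246 kJ
ΔH = Σ(broken) − Σ(formed) = 1405 − 1246 = +159 kJ

ΔH ≈ +159 kJ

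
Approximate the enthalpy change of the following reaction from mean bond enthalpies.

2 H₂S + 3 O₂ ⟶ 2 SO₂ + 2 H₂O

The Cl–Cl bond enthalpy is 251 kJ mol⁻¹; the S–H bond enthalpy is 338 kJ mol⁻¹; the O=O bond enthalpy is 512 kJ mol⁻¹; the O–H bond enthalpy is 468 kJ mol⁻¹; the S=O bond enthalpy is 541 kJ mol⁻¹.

ΔH ≈ −1148 kJ

Bonds broken (reactants):
  O=O: 3 × 512 = 1536
  S–H: 4 × 338 = 1352
  Σ(broken) = 2888 kJ
Bonds formed (products):
  O–H: 4 × 468 = 1872
  S=O: 4 × 541 = 2164
  Σ(formed) = 4036 kJ
ΔH = Σ(broken) − Σ(formed) = 2888 − 4036 = −1148 kJ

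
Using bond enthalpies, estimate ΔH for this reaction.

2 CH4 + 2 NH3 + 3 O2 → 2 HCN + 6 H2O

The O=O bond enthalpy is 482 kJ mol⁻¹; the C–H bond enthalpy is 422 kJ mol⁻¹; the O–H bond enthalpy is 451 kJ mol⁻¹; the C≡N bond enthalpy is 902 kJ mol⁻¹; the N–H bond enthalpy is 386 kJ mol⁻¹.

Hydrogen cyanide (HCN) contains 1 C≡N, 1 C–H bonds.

Bonds broken (reactants):
  C–H: 8 × 422 = 3376
  N–H: 6 × 386 = 2316
  O=O: 3 × 482 = 1446
  Σ(broken) = 7138 kJ
Bonds formed (products):
  C≡N: 2 × 902 = 1804
  C–H: 2 × 422 = 844
  O–H: 12 × 451 = 5412
  Σ(formed) = 8060 kJ
ΔH = Σ(broken) − Σ(formed) = 7138 − 8060 = −922 kJ

ΔH ≈ −922 kJ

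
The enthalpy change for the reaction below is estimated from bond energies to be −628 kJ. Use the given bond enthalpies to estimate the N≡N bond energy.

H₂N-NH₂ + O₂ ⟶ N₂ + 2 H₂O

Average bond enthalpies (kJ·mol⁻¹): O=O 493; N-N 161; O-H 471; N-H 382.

D(N≡N) ≈ 926 kJ/mol

Let D be the N≡N bond energy.
Σ(broken) = 4×382 + 1×161 + 1×493 = 2182
Σ(formed) = 1×D + 4×471 = 1884 + D
ΔH = Σ(broken) − Σ(formed) = (2182) − (1884 + D) = +298 − D
Setting this equal to −628 kJ gives D = 926 kJ/mol.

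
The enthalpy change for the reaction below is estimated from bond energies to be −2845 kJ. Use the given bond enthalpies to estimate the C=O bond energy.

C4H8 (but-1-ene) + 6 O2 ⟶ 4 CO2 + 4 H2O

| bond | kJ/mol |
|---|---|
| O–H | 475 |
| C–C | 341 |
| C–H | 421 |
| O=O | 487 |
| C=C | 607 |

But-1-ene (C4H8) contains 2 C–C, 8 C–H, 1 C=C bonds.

D(C=O) ≈ 828 kJ/mol

Let D be the C=O bond energy.
Σ(broken) = 2×341 + 8×421 + 1×607 + 6×487 = 7579
Σ(formed) = 8×D + 8×475 = 3800 + 8D
ΔH = Σ(broken) − Σ(formed) = (7579) − (3800 + 8D) = +3779 − 8D
Setting this equal to −2845 kJ gives 8D = 6624, so D = 828 kJ/mol.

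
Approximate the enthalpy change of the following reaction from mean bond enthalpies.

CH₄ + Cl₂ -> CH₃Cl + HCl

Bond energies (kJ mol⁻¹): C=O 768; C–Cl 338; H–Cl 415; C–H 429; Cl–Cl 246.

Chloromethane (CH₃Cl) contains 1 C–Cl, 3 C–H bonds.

ΔH ≈ −78 kJ

Bonds broken (reactants):
  C–H: 4 × 429 = 1716
  Cl–Cl: 1 × 246 = 246
  Σ(broken) = 1962 kJ
Bonds formed (products):
  C–Cl: 1 × 338 = 338
  C–H: 3 × 429 = 1287
  H–Cl: 1 × 415 = 415
  Σ(formed) = 2040 kJ
ΔH = Σ(broken) − Σ(formed) = 1962 − 2040 = −78 kJ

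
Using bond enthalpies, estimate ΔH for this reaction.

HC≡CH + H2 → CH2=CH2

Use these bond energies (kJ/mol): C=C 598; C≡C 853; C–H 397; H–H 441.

ΔH ≈ −98 kJ

Bonds broken (reactants):
  C≡C: 1 × 853 = 853
  C–H: 2 × 397 = 794
  H–H: 1 × 441 = 441
  Σ(broken) = 2088 kJ
Bonds formed (products):
  C–H: 4 × 397 = 1588
  C=C: 1 × 598 = 598
  Σ(formed) = 2186 kJ
ΔH = Σ(broken) − Σ(formed) = 2088 − 2186 = −98 kJ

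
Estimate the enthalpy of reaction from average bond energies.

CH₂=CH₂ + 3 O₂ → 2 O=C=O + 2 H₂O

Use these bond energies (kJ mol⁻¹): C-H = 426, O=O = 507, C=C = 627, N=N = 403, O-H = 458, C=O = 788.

Bonds broken (reactants):
  C-H: 4 × 426 = 1704
  C=C: 1 × 627 = 627
  O=O: 3 × 507 = 1521
  Σ(broken) = 3852 kJ
Bonds formed (products):
  C=O: 4 × 788 = 3152
  O-H: 4 × 458 = 1832
  Σ(formed) = 4984 kJ
ΔH = Σ(broken) − Σ(formed) = 3852 − 4984 = −1132 kJ

ΔH ≈ −1132 kJ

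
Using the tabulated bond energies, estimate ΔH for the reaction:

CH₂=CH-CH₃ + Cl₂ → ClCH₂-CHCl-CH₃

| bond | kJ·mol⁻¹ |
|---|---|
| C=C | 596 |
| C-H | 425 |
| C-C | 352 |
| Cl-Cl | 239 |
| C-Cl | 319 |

Bonds broken (reactants):
  C-C: 1 × 352 = 352
  C-H: 6 × 425 = 2550
  C=C: 1 × 596 = 596
  Cl-Cl: 1 × 239 = 239
  Σ(broken) = 3737 kJ
Bonds formed (products):
  C-C: 2 × 352 = 704
  C-Cl: 2 × 319 = 638
  C-H: 6 × 425 = 2550
  Σ(formed) = 3892 kJ
ΔH = Σ(broken) − Σ(formed) = 3737 − 3892 = −155 kJ

ΔH ≈ −155 kJ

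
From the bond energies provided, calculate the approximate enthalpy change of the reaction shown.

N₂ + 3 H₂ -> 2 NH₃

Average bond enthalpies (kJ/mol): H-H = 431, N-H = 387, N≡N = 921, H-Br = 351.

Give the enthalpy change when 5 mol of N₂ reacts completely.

ΔH = −540 kJ

Bonds broken (reactants):
  H-H: 3 × 431 = 1293
  N≡N: 1 × 921 = 921
  Σ(broken) = 2214 kJ
Bonds formed (products):
  N-H: 6 × 387 = 2322
  Σ(formed) = 2322 kJ
ΔH = Σ(broken) − Σ(formed) = 2214 − 2322 = −108 kJ
For 5× the reaction as written: 5 × (−108) = −540 kJ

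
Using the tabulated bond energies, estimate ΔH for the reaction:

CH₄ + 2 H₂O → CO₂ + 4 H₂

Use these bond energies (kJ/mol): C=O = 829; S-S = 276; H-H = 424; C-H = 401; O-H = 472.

ΔH ≈ +138 kJ

Bonds broken (reactants):
  C-H: 4 × 401 = 1604
  O-H: 4 × 472 = 1888
  Σ(broken) = 3492 kJ
Bonds formed (products):
  C=O: 2 × 829 = 1658
  H-H: 4 × 424 = 1696
  Σ(formed) = 3354 kJ
ΔH = Σ(broken) − Σ(formed) = 3492 − 3354 = +138 kJ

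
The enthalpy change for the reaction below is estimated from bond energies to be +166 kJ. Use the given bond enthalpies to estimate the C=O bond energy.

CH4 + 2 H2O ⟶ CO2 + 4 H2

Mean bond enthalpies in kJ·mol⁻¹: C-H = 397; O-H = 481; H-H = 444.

D(C=O) ≈ 785 kJ/mol

Let D be the C=O bond energy.
Σ(broken) = 4×397 + 4×481 = 3512
Σ(formed) = 2×D + 4×444 = 1776 + 2D
ΔH = Σ(broken) − Σ(formed) = (3512) − (1776 + 2D) = +1736 − 2D
Setting this equal to +166 kJ gives 2D = 1570, so D = 785 kJ/mol.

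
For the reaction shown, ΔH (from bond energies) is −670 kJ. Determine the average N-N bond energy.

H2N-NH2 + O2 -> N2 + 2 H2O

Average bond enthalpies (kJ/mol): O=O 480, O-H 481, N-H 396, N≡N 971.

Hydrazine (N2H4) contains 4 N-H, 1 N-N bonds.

Let D be the N-N bond energy.
Σ(broken) = 4×396 + 1×D + 1×480 = 2064 + D
Σ(formed) = 1×971 + 4×481 = 2895
ΔH = Σ(broken) − Σ(formed) = (2064 + D) − (2895) = −831 + D
Setting this equal to −670 kJ gives D = 161 kJ/mol.

D(N-N) ≈ 161 kJ/mol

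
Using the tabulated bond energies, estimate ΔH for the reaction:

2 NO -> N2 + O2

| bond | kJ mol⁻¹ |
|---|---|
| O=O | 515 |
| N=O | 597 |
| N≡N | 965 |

ΔH ≈ −286 kJ

Bonds broken (reactants):
  N=O: 2 × 597 = 1194
  Σ(broken) = 1194 kJ
Bonds formed (products):
  N≡N: 1 × 965 = 965
  O=O: 1 × 515 = 515
  Σ(formed) = 1480 kJ
ΔH = Σ(broken) − Σ(formed) = 1194 − 1480 = −286 kJ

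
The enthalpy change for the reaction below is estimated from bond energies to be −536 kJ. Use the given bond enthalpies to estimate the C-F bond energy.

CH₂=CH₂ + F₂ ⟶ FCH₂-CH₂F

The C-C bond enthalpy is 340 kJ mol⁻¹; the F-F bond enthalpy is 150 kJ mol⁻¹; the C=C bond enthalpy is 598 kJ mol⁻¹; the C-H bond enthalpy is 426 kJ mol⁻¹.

Let D be the C-F bond energy.
Σ(broken) = 4×426 + 1×598 + 1×150 = 2452
Σ(formed) = 1×340 + 2×D + 4×426 = 2044 + 2D
ΔH = Σ(broken) − Σ(formed) = (2452) − (2044 + 2D) = +408 − 2D
Setting this equal to −536 kJ gives 2D = 944, so D = 472 kJ/mol.

D(C-F) ≈ 472 kJ/mol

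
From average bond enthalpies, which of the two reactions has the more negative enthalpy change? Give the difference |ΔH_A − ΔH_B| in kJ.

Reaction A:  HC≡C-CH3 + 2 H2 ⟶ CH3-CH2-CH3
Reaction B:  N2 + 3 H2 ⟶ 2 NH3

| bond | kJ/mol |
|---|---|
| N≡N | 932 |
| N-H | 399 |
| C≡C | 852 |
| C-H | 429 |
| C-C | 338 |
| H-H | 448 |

Reaction A, by 188 kJ

Reaction A:
  Bonds broken (reactants):
    C≡C: 1 × 852 = 852
    C-C: 1 × 338 = 338
    C-H: 4 × 429 = 1716
    H-H: 2 × 448 = 896
    Σ(broken) = 3802 kJ
  Bonds formed (products):
    C-C: 2 × 338 = 676
    C-H: 8 × 429 = 3432
    Σ(formed) = 4108 kJ
  ΔH_A = 3802 − 4108 = −306 kJ
Reaction B:
  Bonds broken (reactants):
    H-H: 3 × 448 = 1344
    N≡N: 1 × 932 = 932
    Σ(broken) = 2276 kJ
  Bonds formed (products):
    N-H: 6 × 399 = 2394
    Σ(formed) = 2394 kJ
  ΔH_B = 2276 − 2394 = −118 kJ
ΔH_A − ΔH_B = −188 kJ, so reaction A has the more negative ΔH; |ΔH_A − ΔH_B| = 188 kJ.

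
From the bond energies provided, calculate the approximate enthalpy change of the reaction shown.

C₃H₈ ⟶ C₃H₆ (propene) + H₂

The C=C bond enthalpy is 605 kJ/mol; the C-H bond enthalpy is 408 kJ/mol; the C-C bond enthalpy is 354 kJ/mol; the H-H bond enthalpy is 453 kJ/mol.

Bonds broken (reactants):
  C-C: 2 × 354 = 708
  C-H: 8 × 408 = 3264
  Σ(broken) = 3972 kJ
Bonds formed (products):
  C-C: 1 × 354 = 354
  C-H: 6 × 408 = 2448
  C=C: 1 × 605 = 605
  H-H: 1 × 453 = 453
  Σ(formed) = 3860 kJ
ΔH = Σ(broken) − Σ(formed) = 3972 − 3860 = +112 kJ

ΔH ≈ +112 kJ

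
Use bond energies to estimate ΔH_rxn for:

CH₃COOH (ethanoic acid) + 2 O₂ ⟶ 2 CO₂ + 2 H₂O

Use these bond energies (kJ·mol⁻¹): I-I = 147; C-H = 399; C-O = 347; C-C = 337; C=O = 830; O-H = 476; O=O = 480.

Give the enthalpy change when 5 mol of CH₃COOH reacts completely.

Bonds broken (reactants):
  C-C: 1 × 337 = 337
  C-H: 3 × 399 = 1197
  C-O: 1 × 347 = 347
  C=O: 1 × 830 = 830
  O-H: 1 × 476 = 476
  O=O: 2 × 480 = 960
  Σ(broken) = 4147 kJ
Bonds formed (products):
  C=O: 4 × 830 = 3320
  O-H: 4 × 476 = 1904
  Σ(formed) = 5224 kJ
ΔH = Σ(broken) − Σ(formed) = 4147 − 5224 = −1077 kJ
For 5× the reaction as written: 5 × (−1077) = −5385 kJ

ΔH = −5385 kJ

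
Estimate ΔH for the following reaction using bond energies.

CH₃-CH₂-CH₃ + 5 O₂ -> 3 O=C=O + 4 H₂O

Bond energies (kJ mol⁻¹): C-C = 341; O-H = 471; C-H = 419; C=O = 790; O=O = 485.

Bonds broken (reactants):
  C-C: 2 × 341 = 682
  C-H: 8 × 419 = 3352
  O=O: 5 × 485 = 2425
  Σ(broken) = 6459 kJ
Bonds formed (products):
  C=O: 6 × 790 = 4740
  O-H: 8 × 471 = 3768
  Σ(formed) = 8508 kJ
ΔH = Σ(broken) − Σ(formed) = 6459 − 8508 = −2049 kJ

ΔH ≈ −2049 kJ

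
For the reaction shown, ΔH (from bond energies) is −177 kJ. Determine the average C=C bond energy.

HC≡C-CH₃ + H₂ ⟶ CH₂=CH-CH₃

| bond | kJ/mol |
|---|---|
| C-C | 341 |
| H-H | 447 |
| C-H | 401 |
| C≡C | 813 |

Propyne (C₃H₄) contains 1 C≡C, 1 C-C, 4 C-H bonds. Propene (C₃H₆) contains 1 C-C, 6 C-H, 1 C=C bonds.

Let D be the C=C bond energy.
Σ(broken) = 1×813 + 1×341 + 4×401 + 1×447 = 3205
Σ(formed) = 1×341 + 6×401 + 1×D = 2747 + D
ΔH = Σ(broken) − Σ(formed) = (3205) − (2747 + D) = +458 − D
Setting this equal to −177 kJ gives D = 635 kJ/mol.

D(C=C) ≈ 635 kJ/mol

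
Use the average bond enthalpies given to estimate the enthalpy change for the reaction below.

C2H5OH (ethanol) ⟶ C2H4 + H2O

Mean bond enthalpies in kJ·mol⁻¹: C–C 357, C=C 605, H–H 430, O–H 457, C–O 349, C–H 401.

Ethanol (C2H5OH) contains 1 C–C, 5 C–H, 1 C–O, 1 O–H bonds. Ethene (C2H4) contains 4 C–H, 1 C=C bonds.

ΔH ≈ +45 kJ

Bonds broken (reactants):
  C–C: 1 × 357 = 357
  C–H: 5 × 401 = 2005
  C–O: 1 × 349 = 349
  O–H: 1 × 457 = 457
  Σ(broken) = 3168 kJ
Bonds formed (products):
  C–H: 4 × 401 = 1604
  C=C: 1 × 605 = 605
  O–H: 2 × 457 = 914
  Σ(formed) = 3123 kJ
ΔH = Σ(broken) − Σ(formed) = 3168 − 3123 = +45 kJ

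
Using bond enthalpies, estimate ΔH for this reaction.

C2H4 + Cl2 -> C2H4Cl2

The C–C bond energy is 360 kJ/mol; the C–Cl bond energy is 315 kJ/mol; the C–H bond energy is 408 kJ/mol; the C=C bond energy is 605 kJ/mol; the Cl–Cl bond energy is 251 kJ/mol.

Bonds broken (reactants):
  C–H: 4 × 408 = 1632
  C=C: 1 × 605 = 605
  Cl–Cl: 1 × 251 = 251
  Σ(broken) = 2488 kJ
Bonds formed (products):
  C–C: 1 × 360 = 360
  C–Cl: 2 × 315 = 630
  C–H: 4 × 408 = 1632
  Σ(formed) = 2622 kJ
ΔH = Σ(broken) − Σ(formed) = 2488 − 2622 = −134 kJ

ΔH ≈ −134 kJ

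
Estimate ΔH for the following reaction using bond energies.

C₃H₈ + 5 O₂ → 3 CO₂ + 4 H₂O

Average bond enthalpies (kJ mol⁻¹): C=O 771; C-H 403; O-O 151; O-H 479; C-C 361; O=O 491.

ΔH ≈ −2057 kJ

Bonds broken (reactants):
  C-C: 2 × 361 = 722
  C-H: 8 × 403 = 3224
  O=O: 5 × 491 = 2455
  Σ(broken) = 6401 kJ
Bonds formed (products):
  C=O: 6 × 771 = 4626
  O-H: 8 × 479 = 3832
  Σ(formed) = 8458 kJ
ΔH = Σ(broken) − Σ(formed) = 6401 − 8458 = −2057 kJ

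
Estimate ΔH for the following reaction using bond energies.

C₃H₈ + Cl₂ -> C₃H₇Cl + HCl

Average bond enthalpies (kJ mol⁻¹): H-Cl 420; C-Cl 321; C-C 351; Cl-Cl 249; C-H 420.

ΔH ≈ −72 kJ

Bonds broken (reactants):
  C-C: 2 × 351 = 702
  C-H: 8 × 420 = 3360
  Cl-Cl: 1 × 249 = 249
  Σ(broken) = 4311 kJ
Bonds formed (products):
  C-C: 2 × 351 = 702
  C-Cl: 1 × 321 = 321
  C-H: 7 × 420 = 2940
  H-Cl: 1 × 420 = 420
  Σ(formed) = 4383 kJ
ΔH = Σ(broken) − Σ(formed) = 4311 − 4383 = −72 kJ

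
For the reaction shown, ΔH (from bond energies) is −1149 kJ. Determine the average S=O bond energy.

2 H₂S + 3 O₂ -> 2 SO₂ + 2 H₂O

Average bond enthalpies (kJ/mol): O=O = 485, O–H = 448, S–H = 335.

D(S=O) ≈ 538 kJ/mol

Let D be the S=O bond energy.
Σ(broken) = 3×485 + 4×335 = 2795
Σ(formed) = 4×448 + 4×D = 1792 + 4D
ΔH = Σ(broken) − Σ(formed) = (2795) − (1792 + 4D) = +1003 − 4D
Setting this equal to −1149 kJ gives 4D = 2152, so D = 538 kJ/mol.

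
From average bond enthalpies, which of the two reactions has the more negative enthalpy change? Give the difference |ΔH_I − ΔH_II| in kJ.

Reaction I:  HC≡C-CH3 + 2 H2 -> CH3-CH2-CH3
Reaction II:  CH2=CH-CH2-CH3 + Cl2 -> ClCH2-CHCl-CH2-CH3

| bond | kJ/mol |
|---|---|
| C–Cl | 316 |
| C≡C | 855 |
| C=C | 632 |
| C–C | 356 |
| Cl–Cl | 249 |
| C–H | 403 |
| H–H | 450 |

Reaction I, by 106 kJ

Reaction I:
  Bonds broken (reactants):
    C≡C: 1 × 855 = 855
    C–C: 1 × 356 = 356
    C–H: 4 × 403 = 1612
    H–H: 2 × 450 = 900
    Σ(broken) = 3723 kJ
  Bonds formed (products):
    C–C: 2 × 356 = 712
    C–H: 8 × 403 = 3224
    Σ(formed) = 3936 kJ
  ΔH_I = 3723 − 3936 = −213 kJ
Reaction II:
  Bonds broken (reactants):
    C–C: 2 × 356 = 712
    C–H: 8 × 403 = 3224
    C=C: 1 × 632 = 632
    Cl–Cl: 1 × 249 = 249
    Σ(broken) = 4817 kJ
  Bonds formed (products):
    C–C: 3 × 356 = 1068
    C–Cl: 2 × 316 = 632
    C–H: 8 × 403 = 3224
    Σ(formed) = 4924 kJ
  ΔH_II = 4817 − 4924 = −107 kJ
ΔH_I − ΔH_II = −106 kJ, so reaction I has the more negative ΔH; |ΔH_I − ΔH_II| = 106 kJ.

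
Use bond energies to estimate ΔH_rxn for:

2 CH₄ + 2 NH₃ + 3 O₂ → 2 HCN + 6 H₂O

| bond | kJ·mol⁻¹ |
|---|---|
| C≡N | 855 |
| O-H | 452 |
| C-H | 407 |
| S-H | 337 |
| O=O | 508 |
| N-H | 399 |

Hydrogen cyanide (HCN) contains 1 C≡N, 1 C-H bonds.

Bonds broken (reactants):
  C-H: 8 × 407 = 3256
  N-H: 6 × 399 = 2394
  O=O: 3 × 508 = 1524
  Σ(broken) = 7174 kJ
Bonds formed (products):
  C≡N: 2 × 855 = 1710
  C-H: 2 × 407 = 814
  O-H: 12 × 452 = 5424
  Σ(formed) = 7948 kJ
ΔH = Σ(broken) − Σ(formed) = 7174 − 7948 = −774 kJ

ΔH ≈ −774 kJ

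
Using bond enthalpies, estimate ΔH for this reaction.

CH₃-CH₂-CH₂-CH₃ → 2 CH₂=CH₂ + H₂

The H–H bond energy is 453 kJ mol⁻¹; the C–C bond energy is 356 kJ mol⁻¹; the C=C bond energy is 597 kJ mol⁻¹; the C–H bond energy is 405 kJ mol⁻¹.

Bonds broken (reactants):
  C–C: 3 × 356 = 1068
  C–H: 10 × 405 = 4050
  Σ(broken) = 5118 kJ
Bonds formed (products):
  C–H: 8 × 405 = 3240
  C=C: 2 × 597 = 1194
  H–H: 1 × 453 = 453
  Σ(formed) = 4887 kJ
ΔH = Σ(broken) − Σ(formed) = 5118 − 4887 = +231 kJ

ΔH ≈ +231 kJ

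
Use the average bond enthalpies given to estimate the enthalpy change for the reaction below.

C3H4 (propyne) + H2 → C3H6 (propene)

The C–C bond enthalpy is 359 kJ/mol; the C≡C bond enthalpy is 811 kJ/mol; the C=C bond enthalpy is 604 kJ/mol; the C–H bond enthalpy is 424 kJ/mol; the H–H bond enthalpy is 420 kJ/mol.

ΔH ≈ −221 kJ

Bonds broken (reactants):
  C≡C: 1 × 811 = 811
  C–C: 1 × 359 = 359
  C–H: 4 × 424 = 1696
  H–H: 1 × 420 = 420
  Σ(broken) = 3286 kJ
Bonds formed (products):
  C–C: 1 × 359 = 359
  C–H: 6 × 424 = 2544
  C=C: 1 × 604 = 604
  Σ(formed) = 3507 kJ
ΔH = Σ(broken) − Σ(formed) = 3286 − 3507 = −221 kJ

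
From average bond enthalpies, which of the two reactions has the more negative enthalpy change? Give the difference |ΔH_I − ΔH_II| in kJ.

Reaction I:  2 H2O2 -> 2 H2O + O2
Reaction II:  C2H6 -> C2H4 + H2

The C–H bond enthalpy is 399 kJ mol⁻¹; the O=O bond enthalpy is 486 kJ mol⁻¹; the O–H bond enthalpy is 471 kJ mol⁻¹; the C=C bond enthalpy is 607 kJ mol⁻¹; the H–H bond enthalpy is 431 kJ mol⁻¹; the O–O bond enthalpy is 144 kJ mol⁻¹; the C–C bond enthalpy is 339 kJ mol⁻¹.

Reaction I:
  Bonds broken (reactants):
    O–H: 4 × 471 = 1884
    O–O: 2 × 144 = 288
    Σ(broken) = 2172 kJ
  Bonds formed (products):
    O–H: 4 × 471 = 1884
    O=O: 1 × 486 = 486
    Σ(formed) = 2370 kJ
  ΔH_I = 2172 − 2370 = −198 kJ
Reaction II:
  Bonds broken (reactants):
    C–C: 1 × 339 = 339
    C–H: 6 × 399 = 2394
    Σ(broken) = 2733 kJ
  Bonds formed (products):
    C–H: 4 × 399 = 1596
    C=C: 1 × 607 = 607
    H–H: 1 × 431 = 431
    Σ(formed) = 2634 kJ
  ΔH_II = 2733 − 2634 = +99 kJ
ΔH_I − ΔH_II = −297 kJ, so reaction I has the more negative ΔH; |ΔH_I − ΔH_II| = 297 kJ.

Reaction I, by 297 kJ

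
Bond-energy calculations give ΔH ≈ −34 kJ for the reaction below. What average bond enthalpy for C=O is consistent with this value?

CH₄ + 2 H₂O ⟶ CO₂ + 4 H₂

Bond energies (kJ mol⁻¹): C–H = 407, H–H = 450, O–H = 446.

Let D be the C=O bond energy.
Σ(broken) = 4×407 + 4×446 = 3412
Σ(formed) = 2×D + 4×450 = 1800 + 2D
ΔH = Σ(broken) − Σ(formed) = (3412) − (1800 + 2D) = +1612 − 2D
Setting this equal to −34 kJ gives 2D = 1646, so D = 823 kJ/mol.

D(C=O) ≈ 823 kJ/mol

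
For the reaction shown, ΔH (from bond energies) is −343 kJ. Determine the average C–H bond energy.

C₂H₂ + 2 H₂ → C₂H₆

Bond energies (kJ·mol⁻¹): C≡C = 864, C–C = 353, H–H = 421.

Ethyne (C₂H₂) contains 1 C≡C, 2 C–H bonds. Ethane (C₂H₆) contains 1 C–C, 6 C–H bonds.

Let D be the C–H bond energy.
Σ(broken) = 1×864 + 2×D + 2×421 = 1706 + 2D
Σ(formed) = 1×353 + 6×D = 353 + 6D
ΔH = Σ(broken) − Σ(formed) = (1706 + 2D) − (353 + 6D) = +1353 − 4D
Setting this equal to −343 kJ gives 4D = 1696, so D = 424 kJ/mol.

D(C–H) ≈ 424 kJ/mol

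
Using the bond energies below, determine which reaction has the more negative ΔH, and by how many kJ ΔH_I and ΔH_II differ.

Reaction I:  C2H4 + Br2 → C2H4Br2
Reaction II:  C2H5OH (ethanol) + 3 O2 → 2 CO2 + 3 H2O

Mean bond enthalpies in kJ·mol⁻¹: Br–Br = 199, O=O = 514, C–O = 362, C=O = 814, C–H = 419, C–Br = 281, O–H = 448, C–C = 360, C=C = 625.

Reaction II, by 1039 kJ

Reaction I:
  Bonds broken (reactants):
    Br–Br: 1 × 199 = 199
    C–H: 4 × 419 = 1676
    C=C: 1 × 625 = 625
    Σ(broken) = 2500 kJ
  Bonds formed (products):
    C–Br: 2 × 281 = 562
    C–C: 1 × 360 = 360
    C–H: 4 × 419 = 1676
    Σ(formed) = 2598 kJ
  ΔH_I = 2500 − 2598 = −98 kJ
Reaction II:
  Bonds broken (reactants):
    C–C: 1 × 360 = 360
    C–H: 5 × 419 = 2095
    C–O: 1 × 362 = 362
    O–H: 1 × 448 = 448
    O=O: 3 × 514 = 1542
    Σ(broken) = 4807 kJ
  Bonds formed (products):
    C=O: 4 × 814 = 3256
    O–H: 6 × 448 = 2688
    Σ(formed) = 5944 kJ
  ΔH_II = 4807 − 5944 = −1137 kJ
ΔH_I − ΔH_II = +1039 kJ, so reaction II has the more negative ΔH; |ΔH_I − ΔH_II| = 1039 kJ.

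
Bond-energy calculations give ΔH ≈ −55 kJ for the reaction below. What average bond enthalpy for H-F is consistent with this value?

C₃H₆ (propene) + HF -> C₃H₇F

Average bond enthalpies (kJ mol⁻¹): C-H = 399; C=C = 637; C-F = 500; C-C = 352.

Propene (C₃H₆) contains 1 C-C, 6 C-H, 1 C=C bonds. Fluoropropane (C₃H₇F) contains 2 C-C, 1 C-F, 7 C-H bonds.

D(H-F) ≈ 559 kJ/mol

Let D be the H-F bond energy.
Σ(broken) = 1×352 + 6×399 + 1×637 + 1×D = 3383 + D
Σ(formed) = 2×352 + 1×500 + 7×399 = 3997
ΔH = Σ(broken) − Σ(formed) = (3383 + D) − (3997) = −614 + D
Setting this equal to −55 kJ gives D = 559 kJ/mol.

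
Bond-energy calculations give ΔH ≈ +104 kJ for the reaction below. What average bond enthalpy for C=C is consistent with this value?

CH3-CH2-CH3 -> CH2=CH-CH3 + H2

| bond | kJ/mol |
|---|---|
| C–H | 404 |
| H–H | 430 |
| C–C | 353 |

Let D be the C=C bond energy.
Σ(broken) = 2×353 + 8×404 = 3938
Σ(formed) = 1×353 + 6×404 + 1×D + 1×430 = 3207 + D
ΔH = Σ(broken) − Σ(formed) = (3938) − (3207 + D) = +731 − D
Setting this equal to +104 kJ gives D = 627 kJ/mol.

D(C=C) ≈ 627 kJ/mol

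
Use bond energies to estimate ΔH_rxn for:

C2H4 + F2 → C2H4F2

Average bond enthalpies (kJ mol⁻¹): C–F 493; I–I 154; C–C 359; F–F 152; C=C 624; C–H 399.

Bonds broken (reactants):
  C–H: 4 × 399 = 1596
  C=C: 1 × 624 = 624
  F–F: 1 × 152 = 152
  Σ(broken) = 2372 kJ
Bonds formed (products):
  C–C: 1 × 359 = 359
  C–F: 2 × 493 = 986
  C–H: 4 × 399 = 1596
  Σ(formed) = 2941 kJ
ΔH = Σ(broken) − Σ(formed) = 2372 − 2941 = −569 kJ

ΔH ≈ −569 kJ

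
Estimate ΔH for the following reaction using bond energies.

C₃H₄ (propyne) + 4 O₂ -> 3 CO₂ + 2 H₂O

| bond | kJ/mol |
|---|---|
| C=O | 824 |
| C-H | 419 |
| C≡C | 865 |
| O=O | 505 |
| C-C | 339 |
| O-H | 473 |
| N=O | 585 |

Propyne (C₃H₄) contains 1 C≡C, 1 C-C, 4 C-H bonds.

Bonds broken (reactants):
  C≡C: 1 × 865 = 865
  C-C: 1 × 339 = 339
  C-H: 4 × 419 = 1676
  O=O: 4 × 505 = 2020
  Σ(broken) = 4900 kJ
Bonds formed (products):
  C=O: 6 × 824 = 4944
  O-H: 4 × 473 = 1892
  Σ(formed) = 6836 kJ
ΔH = Σ(broken) − Σ(formed) = 4900 − 6836 = −1936 kJ

ΔH ≈ −1936 kJ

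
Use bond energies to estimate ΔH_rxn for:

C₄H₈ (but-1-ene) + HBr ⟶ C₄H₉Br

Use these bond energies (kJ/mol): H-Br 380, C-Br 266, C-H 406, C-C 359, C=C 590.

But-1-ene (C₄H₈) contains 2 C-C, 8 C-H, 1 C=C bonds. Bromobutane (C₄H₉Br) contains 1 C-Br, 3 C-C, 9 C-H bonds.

ΔH ≈ −61 kJ

Bonds broken (reactants):
  C-C: 2 × 359 = 718
  C-H: 8 × 406 = 3248
  C=C: 1 × 590 = 590
  H-Br: 1 × 380 = 380
  Σ(broken) = 4936 kJ
Bonds formed (products):
  C-Br: 1 × 266 = 266
  C-C: 3 × 359 = 1077
  C-H: 9 × 406 = 3654
  Σ(formed) = 4997 kJ
ΔH = Σ(broken) − Σ(formed) = 4936 − 4997 = −61 kJ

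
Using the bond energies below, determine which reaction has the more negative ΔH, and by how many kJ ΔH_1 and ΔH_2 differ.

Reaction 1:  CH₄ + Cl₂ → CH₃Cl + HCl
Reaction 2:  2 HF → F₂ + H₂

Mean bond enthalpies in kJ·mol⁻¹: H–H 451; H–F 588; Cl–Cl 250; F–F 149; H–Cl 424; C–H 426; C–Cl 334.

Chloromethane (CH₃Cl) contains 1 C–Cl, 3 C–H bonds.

Reaction 1, by 658 kJ

Reaction 1:
  Bonds broken (reactants):
    C–H: 4 × 426 = 1704
    Cl–Cl: 1 × 250 = 250
    Σ(broken) = 1954 kJ
  Bonds formed (products):
    C–Cl: 1 × 334 = 334
    C–H: 3 × 426 = 1278
    H–Cl: 1 × 424 = 424
    Σ(formed) = 2036 kJ
  ΔH_1 = 1954 − 2036 = −82 kJ
Reaction 2:
  Bonds broken (reactants):
    H–F: 2 × 588 = 1176
    Σ(broken) = 1176 kJ
  Bonds formed (products):
    F–F: 1 × 149 = 149
    H–H: 1 × 451 = 451
    Σ(formed) = 600 kJ
  ΔH_2 = 1176 − 600 = +576 kJ
ΔH_1 − ΔH_2 = −658 kJ, so reaction 1 has the more negative ΔH; |ΔH_1 − ΔH_2| = 658 kJ.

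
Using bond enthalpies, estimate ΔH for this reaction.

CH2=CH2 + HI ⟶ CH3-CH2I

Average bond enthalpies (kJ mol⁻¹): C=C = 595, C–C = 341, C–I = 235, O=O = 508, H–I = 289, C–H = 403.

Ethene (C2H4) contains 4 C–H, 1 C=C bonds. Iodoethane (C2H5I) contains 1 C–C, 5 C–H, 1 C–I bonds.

ΔH ≈ −95 kJ

Bonds broken (reactants):
  C–H: 4 × 403 = 1612
  C=C: 1 × 595 = 595
  H–I: 1 × 289 = 289
  Σ(broken) = 2496 kJ
Bonds formed (products):
  C–C: 1 × 341 = 341
  C–H: 5 × 403 = 2015
  C–I: 1 × 235 = 235
  Σ(formed) = 2591 kJ
ΔH = Σ(broken) − Σ(formed) = 2496 − 2591 = −95 kJ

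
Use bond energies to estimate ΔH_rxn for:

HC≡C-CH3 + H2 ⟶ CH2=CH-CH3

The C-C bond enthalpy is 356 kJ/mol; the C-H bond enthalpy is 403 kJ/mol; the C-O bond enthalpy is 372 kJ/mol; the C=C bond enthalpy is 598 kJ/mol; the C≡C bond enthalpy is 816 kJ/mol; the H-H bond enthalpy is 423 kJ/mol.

ΔH ≈ −165 kJ

Bonds broken (reactants):
  C≡C: 1 × 816 = 816
  C-C: 1 × 356 = 356
  C-H: 4 × 403 = 1612
  H-H: 1 × 423 = 423
  Σ(broken) = 3207 kJ
Bonds formed (products):
  C-C: 1 × 356 = 356
  C-H: 6 × 403 = 2418
  C=C: 1 × 598 = 598
  Σ(formed) = 3372 kJ
ΔH = Σ(broken) − Σ(formed) = 3207 − 3372 = −165 kJ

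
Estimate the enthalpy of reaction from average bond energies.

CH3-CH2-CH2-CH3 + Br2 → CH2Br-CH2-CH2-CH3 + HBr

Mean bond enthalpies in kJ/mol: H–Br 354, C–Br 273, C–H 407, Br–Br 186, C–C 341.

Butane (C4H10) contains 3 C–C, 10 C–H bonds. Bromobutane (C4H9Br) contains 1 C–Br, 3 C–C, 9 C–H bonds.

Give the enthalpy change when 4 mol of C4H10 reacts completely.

Bonds broken (reactants):
  Br–Br: 1 × 186 = 186
  C–C: 3 × 341 = 1023
  C–H: 10 × 407 = 4070
  Σ(broken) = 5279 kJ
Bonds formed (products):
  C–Br: 1 × 273 = 273
  C–C: 3 × 341 = 1023
  C–H: 9 × 407 = 3663
  H–Br: 1 × 354 = 354
  Σ(formed) = 5313 kJ
ΔH = Σ(broken) − Σ(formed) = 5279 − 5313 = −34 kJ
For 4× the reaction as written: 4 × (−34) = −136 kJ

ΔH = −136 kJ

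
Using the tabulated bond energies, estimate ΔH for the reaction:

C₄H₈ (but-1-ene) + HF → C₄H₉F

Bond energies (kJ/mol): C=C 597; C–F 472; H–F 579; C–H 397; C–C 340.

ΔH ≈ −33 kJ

Bonds broken (reactants):
  C–C: 2 × 340 = 680
  C–H: 8 × 397 = 3176
  C=C: 1 × 597 = 597
  H–F: 1 × 579 = 579
  Σ(broken) = 5032 kJ
Bonds formed (products):
  C–C: 3 × 340 = 1020
  C–F: 1 × 472 = 472
  C–H: 9 × 397 = 3573
  Σ(formed) = 5065 kJ
ΔH = Σ(broken) − Σ(formed) = 5032 − 5065 = −33 kJ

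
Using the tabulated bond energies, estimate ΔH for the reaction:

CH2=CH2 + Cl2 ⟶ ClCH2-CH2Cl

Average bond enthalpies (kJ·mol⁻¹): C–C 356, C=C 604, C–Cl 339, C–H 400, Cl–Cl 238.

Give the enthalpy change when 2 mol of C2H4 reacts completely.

ΔH = −384 kJ

Bonds broken (reactants):
  C–H: 4 × 400 = 1600
  C=C: 1 × 604 = 604
  Cl–Cl: 1 × 238 = 238
  Σ(broken) = 2442 kJ
Bonds formed (products):
  C–C: 1 × 356 = 356
  C–Cl: 2 × 339 = 678
  C–H: 4 × 400 = 1600
  Σ(formed) = 2634 kJ
ΔH = Σ(broken) − Σ(formed) = 2442 − 2634 = −192 kJ
For 2× the reaction as written: 2 × (−192) = −384 kJ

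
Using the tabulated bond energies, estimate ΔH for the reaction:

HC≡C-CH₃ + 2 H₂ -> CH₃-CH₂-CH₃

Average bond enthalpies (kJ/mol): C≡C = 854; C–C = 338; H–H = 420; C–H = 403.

ΔH ≈ −256 kJ

Bonds broken (reactants):
  C≡C: 1 × 854 = 854
  C–C: 1 × 338 = 338
  C–H: 4 × 403 = 1612
  H–H: 2 × 420 = 840
  Σ(broken) = 3644 kJ
Bonds formed (products):
  C–C: 2 × 338 = 676
  C–H: 8 × 403 = 3224
  Σ(formed) = 3900 kJ
ΔH = Σ(broken) − Σ(formed) = 3644 − 3900 = −256 kJ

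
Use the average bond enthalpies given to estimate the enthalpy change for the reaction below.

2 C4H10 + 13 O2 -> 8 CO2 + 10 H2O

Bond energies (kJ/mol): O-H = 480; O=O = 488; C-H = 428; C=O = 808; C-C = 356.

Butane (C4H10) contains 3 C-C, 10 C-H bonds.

ΔH ≈ −5488 kJ

Bonds broken (reactants):
  C-C: 6 × 356 = 2136
  C-H: 20 × 428 = 8560
  O=O: 13 × 488 = 6344
  Σ(broken) = 17040 kJ
Bonds formed (products):
  C=O: 16 × 808 = 12928
  O-H: 20 × 480 = 9600
  Σ(formed) = 22528 kJ
ΔH = Σ(broken) − Σ(formed) = 17040 − 22528 = −5488 kJ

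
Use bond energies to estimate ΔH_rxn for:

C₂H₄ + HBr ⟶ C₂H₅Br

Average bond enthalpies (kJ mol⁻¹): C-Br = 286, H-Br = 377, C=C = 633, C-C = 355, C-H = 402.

ΔH ≈ −33 kJ

Bonds broken (reactants):
  C-H: 4 × 402 = 1608
  C=C: 1 × 633 = 633
  H-Br: 1 × 377 = 377
  Σ(broken) = 2618 kJ
Bonds formed (products):
  C-Br: 1 × 286 = 286
  C-C: 1 × 355 = 355
  C-H: 5 × 402 = 2010
  Σ(formed) = 2651 kJ
ΔH = Σ(broken) − Σ(formed) = 2618 − 2651 = −33 kJ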